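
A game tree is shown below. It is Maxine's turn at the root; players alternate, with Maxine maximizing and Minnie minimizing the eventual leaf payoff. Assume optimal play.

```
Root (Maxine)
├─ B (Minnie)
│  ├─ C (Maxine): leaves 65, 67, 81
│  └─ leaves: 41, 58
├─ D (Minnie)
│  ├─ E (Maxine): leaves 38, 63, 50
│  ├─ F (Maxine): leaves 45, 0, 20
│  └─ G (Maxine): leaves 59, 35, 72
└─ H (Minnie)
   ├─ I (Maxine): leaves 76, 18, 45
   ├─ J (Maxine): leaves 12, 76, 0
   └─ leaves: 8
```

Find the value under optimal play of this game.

C (Maxine): max(65, 67, 81) = 81
B (Minnie): min(81, 41, 58) = 41
E (Maxine): max(38, 63, 50) = 63
F (Maxine): max(45, 0, 20) = 45
G (Maxine): max(59, 35, 72) = 72
D (Minnie): min(63, 45, 72) = 45
I (Maxine): max(76, 18, 45) = 76
J (Maxine): max(12, 76, 0) = 76
H (Minnie): min(76, 76, 8) = 8
Root (Maxine): max(41, 45, 8) = 45

45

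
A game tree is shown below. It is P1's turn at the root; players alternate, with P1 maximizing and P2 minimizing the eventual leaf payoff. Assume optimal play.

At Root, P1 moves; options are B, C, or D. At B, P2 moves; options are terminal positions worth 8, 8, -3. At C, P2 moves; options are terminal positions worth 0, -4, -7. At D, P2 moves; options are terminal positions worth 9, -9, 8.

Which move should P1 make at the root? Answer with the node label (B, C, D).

B (P2): min(8, 8, -3) = -3
C (P2): min(0, -4, -7) = -7
D (P2): min(9, -9, 8) = -9
Root (P1): max(-3, -7, -9) = -3
P1 picks the child with the highest value: B (value -3).

B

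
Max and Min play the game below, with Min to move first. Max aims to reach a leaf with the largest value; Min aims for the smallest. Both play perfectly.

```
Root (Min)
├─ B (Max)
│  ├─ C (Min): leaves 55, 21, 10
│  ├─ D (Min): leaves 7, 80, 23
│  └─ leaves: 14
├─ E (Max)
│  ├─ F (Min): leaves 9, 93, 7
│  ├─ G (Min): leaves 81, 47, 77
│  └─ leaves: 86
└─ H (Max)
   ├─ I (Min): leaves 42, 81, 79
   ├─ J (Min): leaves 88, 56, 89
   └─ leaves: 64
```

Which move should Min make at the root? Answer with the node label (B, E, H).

C (Min): min(55, 21, 10) = 10
D (Min): min(7, 80, 23) = 7
B (Max): max(10, 7, 14) = 14
F (Min): min(9, 93, 7) = 7
G (Min): min(81, 47, 77) = 47
E (Max): max(7, 47, 86) = 86
I (Min): min(42, 81, 79) = 42
J (Min): min(88, 56, 89) = 56
H (Max): max(42, 56, 64) = 64
Root (Min): min(14, 86, 64) = 14
Min picks the child with the lowest value: B (value 14).

B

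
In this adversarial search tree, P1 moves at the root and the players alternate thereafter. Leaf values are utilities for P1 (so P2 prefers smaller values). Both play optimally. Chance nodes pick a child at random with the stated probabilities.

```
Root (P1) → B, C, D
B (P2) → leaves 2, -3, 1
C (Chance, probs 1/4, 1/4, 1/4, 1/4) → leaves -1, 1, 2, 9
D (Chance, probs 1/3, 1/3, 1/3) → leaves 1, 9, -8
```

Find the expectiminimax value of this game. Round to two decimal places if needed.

B (P2): min(2, -3, 1) = -3
C (Chance): 1/4·-1 + 1/4·1 + 1/4·2 + 1/4·9 = 2.75
D (Chance): 1/3·1 + 1/3·9 + 1/3·-8 = 0.67
Root (P1): max(-3, 2.75, 0.67) = 2.75

2.75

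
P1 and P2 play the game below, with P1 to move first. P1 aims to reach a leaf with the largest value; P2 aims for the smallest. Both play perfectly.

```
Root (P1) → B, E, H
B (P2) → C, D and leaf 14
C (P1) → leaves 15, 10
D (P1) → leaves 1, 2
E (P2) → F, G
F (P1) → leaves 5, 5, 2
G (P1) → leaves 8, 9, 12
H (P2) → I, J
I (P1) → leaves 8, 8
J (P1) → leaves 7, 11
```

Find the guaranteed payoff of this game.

C (P1): max(15, 10) = 15
D (P1): max(1, 2) = 2
B (P2): min(15, 2, 14) = 2
F (P1): max(5, 5, 2) = 5
G (P1): max(8, 9, 12) = 12
E (P2): min(5, 12) = 5
I (P1): max(8, 8) = 8
J (P1): max(7, 11) = 11
H (P2): min(8, 11) = 8
Root (P1): max(2, 5, 8) = 8

8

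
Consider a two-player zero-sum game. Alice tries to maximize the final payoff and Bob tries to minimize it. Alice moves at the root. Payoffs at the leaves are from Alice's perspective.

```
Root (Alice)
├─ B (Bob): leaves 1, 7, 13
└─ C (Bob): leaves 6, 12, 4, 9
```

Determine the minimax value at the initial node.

B (Bob): min(1, 7, 13) = 1
C (Bob): min(6, 12, 4, 9) = 4
Root (Alice): max(1, 4) = 4

4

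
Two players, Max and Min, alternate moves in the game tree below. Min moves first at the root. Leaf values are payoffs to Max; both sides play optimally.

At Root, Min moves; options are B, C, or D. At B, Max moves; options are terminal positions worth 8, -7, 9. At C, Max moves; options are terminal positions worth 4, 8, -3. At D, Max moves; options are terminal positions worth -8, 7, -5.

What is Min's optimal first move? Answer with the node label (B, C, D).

B (Max): max(8, -7, 9) = 9
C (Max): max(4, 8, -3) = 8
D (Max): max(-8, 7, -5) = 7
Root (Min): min(9, 8, 7) = 7
Min picks the child with the lowest value: D (value 7).

D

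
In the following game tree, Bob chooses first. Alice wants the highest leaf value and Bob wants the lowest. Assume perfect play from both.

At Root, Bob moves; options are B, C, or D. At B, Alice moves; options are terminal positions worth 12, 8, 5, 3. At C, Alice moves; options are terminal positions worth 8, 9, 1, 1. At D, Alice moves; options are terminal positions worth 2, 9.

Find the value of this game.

B (Alice): max(12, 8, 5, 3) = 12
C (Alice): max(8, 9, 1, 1) = 9
D (Alice): max(2, 9) = 9
Root (Bob): min(12, 9, 9) = 9

9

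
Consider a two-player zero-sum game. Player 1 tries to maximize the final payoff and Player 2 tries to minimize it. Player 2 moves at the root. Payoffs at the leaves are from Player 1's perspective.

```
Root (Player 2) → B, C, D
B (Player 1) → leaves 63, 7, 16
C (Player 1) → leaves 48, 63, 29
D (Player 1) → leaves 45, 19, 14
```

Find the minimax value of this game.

45

B (Player 1): max(63, 7, 16) = 63
C (Player 1): max(48, 63, 29) = 63
D (Player 1): max(45, 19, 14) = 45
Root (Player 2): min(63, 63, 45) = 45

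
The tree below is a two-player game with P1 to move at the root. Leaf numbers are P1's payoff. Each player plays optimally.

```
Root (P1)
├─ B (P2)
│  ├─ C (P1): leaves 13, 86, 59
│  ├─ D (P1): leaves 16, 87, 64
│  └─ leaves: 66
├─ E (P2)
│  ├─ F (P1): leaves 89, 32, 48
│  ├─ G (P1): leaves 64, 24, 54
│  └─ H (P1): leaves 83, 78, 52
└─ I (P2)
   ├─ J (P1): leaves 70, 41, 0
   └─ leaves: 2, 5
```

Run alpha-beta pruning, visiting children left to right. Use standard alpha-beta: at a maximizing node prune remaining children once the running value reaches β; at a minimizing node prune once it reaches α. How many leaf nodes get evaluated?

C [α=-∞,β=+∞]: v=86
D [α=-∞,β=86]: v=87 after child 2 ≥ β → β-cutoff, skip 1
B [α=-∞,β=+∞]: v=66
F [α=66,β=+∞]: v=89
G [α=66,β=89]: v=64
E [α=66,β=+∞]: v=64 after child 2 ≤ α → α-cutoff, skip 1
J [α=66,β=+∞]: v=70
I [α=66,β=+∞]: v=2 after child 2 ≤ α → α-cutoff, skip 1
Root [α=-∞,β=+∞]: v=66
Leaves evaluated: 16 of 21.

16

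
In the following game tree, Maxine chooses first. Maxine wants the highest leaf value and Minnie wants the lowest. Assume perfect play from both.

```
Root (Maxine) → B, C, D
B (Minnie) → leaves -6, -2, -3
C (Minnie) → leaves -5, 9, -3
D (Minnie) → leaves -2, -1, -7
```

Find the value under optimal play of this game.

B (Minnie): min(-6, -2, -3) = -6
C (Minnie): min(-5, 9, -3) = -5
D (Minnie): min(-2, -1, -7) = -7
Root (Maxine): max(-6, -5, -7) = -5

-5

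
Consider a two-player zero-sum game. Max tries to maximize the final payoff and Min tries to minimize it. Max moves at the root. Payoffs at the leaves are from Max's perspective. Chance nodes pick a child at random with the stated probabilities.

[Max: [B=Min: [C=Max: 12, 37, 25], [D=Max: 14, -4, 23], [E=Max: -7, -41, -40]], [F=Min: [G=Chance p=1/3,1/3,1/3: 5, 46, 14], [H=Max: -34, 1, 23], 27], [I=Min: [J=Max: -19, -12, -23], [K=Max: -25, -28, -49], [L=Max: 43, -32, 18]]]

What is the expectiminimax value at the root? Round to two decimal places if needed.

21.67

C (Max): max(12, 37, 25) = 37
D (Max): max(14, -4, 23) = 23
E (Max): max(-7, -41, -40) = -7
B (Min): min(37, 23, -7) = -7
G (Chance): 1/3·5 + 1/3·46 + 1/3·14 = 21.67
H (Max): max(-34, 1, 23) = 23
F (Min): min(21.67, 23, 27) = 21.67
J (Max): max(-19, -12, -23) = -12
K (Max): max(-25, -28, -49) = -25
L (Max): max(43, -32, 18) = 43
I (Min): min(-12, -25, 43) = -25
Root (Max): max(-7, 21.67, -25) = 21.67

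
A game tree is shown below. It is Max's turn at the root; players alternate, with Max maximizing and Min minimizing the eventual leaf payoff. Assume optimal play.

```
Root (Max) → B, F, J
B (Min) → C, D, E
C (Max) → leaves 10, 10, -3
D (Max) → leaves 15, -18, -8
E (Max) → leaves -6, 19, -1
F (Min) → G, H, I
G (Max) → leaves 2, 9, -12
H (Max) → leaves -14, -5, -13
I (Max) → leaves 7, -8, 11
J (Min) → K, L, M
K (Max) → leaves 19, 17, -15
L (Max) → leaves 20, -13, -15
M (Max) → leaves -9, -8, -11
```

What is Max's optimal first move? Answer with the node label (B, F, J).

C (Max): max(10, 10, -3) = 10
D (Max): max(15, -18, -8) = 15
E (Max): max(-6, 19, -1) = 19
B (Min): min(10, 15, 19) = 10
G (Max): max(2, 9, -12) = 9
H (Max): max(-14, -5, -13) = -5
I (Max): max(7, -8, 11) = 11
F (Min): min(9, -5, 11) = -5
K (Max): max(19, 17, -15) = 19
L (Max): max(20, -13, -15) = 20
M (Max): max(-9, -8, -11) = -8
J (Min): min(19, 20, -8) = -8
Root (Max): max(10, -5, -8) = 10
Max picks the child with the highest value: B (value 10).

B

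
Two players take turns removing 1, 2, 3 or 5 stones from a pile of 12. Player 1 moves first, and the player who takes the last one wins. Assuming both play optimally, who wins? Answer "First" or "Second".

Compute winning (W) and losing (L) positions by backward induction:
i:   0  1  2  3  4  5  6  7  8  9 10 11 12
     L  W  W  W  L  W  W  W  L  W  W  W  L
Position 12 is L, so the second player wins.

Second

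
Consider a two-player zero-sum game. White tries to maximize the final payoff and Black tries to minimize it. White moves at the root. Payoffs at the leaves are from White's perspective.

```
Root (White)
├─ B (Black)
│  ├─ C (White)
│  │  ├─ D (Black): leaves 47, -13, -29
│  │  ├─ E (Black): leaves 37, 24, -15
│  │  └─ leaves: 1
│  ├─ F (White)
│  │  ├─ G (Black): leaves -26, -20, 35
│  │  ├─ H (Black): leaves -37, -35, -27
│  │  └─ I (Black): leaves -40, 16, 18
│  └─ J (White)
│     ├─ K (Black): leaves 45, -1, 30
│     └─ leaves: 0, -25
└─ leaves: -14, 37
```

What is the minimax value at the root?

37

D (Black): min(47, -13, -29) = -29
E (Black): min(37, 24, -15) = -15
C (White): max(-29, -15, 1) = 1
G (Black): min(-26, -20, 35) = -26
H (Black): min(-37, -35, -27) = -37
I (Black): min(-40, 16, 18) = -40
F (White): max(-26, -37, -40) = -26
K (Black): min(45, -1, 30) = -1
J (White): max(-1, 0, -25) = 0
B (Black): min(1, -26, 0) = -26
Root (White): max(-26, -14, 37) = 37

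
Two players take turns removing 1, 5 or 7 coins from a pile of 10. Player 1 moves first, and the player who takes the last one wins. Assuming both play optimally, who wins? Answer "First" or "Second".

Compute winning (W) and losing (L) positions by backward induction:
i:   0  1  2  3  4  5  6  7  8  9 10
     L  W  L  W  L  W  L  W  L  W  L
Position 10 is L, so the second player wins.

Second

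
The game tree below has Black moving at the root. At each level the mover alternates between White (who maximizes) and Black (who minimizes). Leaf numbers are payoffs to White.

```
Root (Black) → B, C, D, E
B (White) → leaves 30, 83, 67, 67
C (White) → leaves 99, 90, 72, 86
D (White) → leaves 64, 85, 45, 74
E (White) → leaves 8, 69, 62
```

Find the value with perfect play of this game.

69

B (White): max(30, 83, 67, 67) = 83
C (White): max(99, 90, 72, 86) = 99
D (White): max(64, 85, 45, 74) = 85
E (White): max(8, 69, 62) = 69
Root (Black): min(83, 99, 85, 69) = 69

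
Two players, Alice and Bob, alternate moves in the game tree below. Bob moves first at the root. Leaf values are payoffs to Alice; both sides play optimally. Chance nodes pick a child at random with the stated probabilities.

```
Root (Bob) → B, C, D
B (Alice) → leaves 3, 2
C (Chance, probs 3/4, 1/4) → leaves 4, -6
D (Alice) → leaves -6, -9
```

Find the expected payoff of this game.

-6

B (Alice): max(3, 2) = 3
C (Chance): 3/4·4 + 1/4·-6 = 1.5
D (Alice): max(-6, -9) = -6
Root (Bob): min(3, 1.5, -6) = -6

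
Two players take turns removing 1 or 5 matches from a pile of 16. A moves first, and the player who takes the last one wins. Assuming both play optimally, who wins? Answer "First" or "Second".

Positions where the player to move wins (W) vs loses (L):
i:   0  1  2  3  4  5  6  7  8  9 10 11 12 13 14 15 16
     L  W  L  W  L  W  L  W  L  W  L  W  L  W  L  W  L
Position 16 is L, so the second player wins.

Second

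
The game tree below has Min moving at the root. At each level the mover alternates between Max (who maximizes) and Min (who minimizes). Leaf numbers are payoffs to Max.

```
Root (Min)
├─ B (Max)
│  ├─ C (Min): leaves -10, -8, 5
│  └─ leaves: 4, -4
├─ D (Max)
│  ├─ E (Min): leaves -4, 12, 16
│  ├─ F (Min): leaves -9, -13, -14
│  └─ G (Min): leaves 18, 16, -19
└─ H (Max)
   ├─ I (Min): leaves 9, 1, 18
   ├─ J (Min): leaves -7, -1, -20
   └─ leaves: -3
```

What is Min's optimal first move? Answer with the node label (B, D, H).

C (Min): min(-10, -8, 5) = -10
B (Max): max(-10, 4, -4) = 4
E (Min): min(-4, 12, 16) = -4
F (Min): min(-9, -13, -14) = -14
G (Min): min(18, 16, -19) = -19
D (Max): max(-4, -14, -19) = -4
I (Min): min(9, 1, 18) = 1
J (Min): min(-7, -1, -20) = -20
H (Max): max(1, -20, -3) = 1
Root (Min): min(4, -4, 1) = -4
Min picks the child with the lowest value: D (value -4).

D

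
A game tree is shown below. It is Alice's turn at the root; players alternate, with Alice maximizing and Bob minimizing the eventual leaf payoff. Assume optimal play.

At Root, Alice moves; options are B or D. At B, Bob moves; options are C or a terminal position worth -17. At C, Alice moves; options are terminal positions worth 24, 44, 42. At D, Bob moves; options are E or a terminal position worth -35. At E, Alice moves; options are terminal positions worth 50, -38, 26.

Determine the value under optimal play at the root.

C (Alice): max(24, 44, 42) = 44
B (Bob): min(44, -17) = -17
E (Alice): max(50, -38, 26) = 50
D (Bob): min(50, -35) = -35
Root (Alice): max(-17, -35) = -17

-17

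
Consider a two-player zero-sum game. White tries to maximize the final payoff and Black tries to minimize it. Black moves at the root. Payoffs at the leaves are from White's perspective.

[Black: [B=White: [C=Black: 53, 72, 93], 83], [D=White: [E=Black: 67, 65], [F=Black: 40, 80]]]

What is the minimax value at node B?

83

C: min(53, 72, 93) = 53
B: max(53, 83) = 83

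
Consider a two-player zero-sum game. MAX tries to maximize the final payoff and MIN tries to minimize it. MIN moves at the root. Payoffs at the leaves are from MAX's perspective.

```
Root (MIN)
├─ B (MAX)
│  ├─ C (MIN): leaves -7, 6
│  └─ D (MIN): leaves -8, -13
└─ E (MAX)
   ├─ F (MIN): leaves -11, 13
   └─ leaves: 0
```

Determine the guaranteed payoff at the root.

-7

C (MIN): min(-7, 6) = -7
D (MIN): min(-8, -13) = -13
B (MAX): max(-7, -13) = -7
F (MIN): min(-11, 13) = -11
E (MAX): max(-11, 0) = 0
Root (MIN): min(-7, 0) = -7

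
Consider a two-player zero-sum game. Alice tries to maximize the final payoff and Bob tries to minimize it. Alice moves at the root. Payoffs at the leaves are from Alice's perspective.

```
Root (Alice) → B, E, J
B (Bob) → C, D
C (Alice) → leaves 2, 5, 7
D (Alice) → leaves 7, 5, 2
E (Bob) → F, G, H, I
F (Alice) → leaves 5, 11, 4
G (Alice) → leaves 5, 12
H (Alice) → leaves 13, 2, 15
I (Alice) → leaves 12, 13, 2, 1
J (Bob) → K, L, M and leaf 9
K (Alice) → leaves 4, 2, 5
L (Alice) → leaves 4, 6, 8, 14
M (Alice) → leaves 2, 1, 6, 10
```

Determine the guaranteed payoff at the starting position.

C (Alice): max(2, 5, 7) = 7
D (Alice): max(7, 5, 2) = 7
B (Bob): min(7, 7) = 7
F (Alice): max(5, 11, 4) = 11
G (Alice): max(5, 12) = 12
H (Alice): max(13, 2, 15) = 15
I (Alice): max(12, 13, 2, 1) = 13
E (Bob): min(11, 12, 15, 13) = 11
K (Alice): max(4, 2, 5) = 5
L (Alice): max(4, 6, 8, 14) = 14
M (Alice): max(2, 1, 6, 10) = 10
J (Bob): min(5, 14, 10, 9) = 5
Root (Alice): max(7, 11, 5) = 11

11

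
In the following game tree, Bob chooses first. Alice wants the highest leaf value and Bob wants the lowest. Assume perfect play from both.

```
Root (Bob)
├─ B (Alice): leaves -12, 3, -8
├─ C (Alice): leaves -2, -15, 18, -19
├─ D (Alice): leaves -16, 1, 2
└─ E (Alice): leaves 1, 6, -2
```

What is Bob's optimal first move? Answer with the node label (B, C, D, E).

D

B (Alice): max(-12, 3, -8) = 3
C (Alice): max(-2, -15, 18, -19) = 18
D (Alice): max(-16, 1, 2) = 2
E (Alice): max(1, 6, -2) = 6
Root (Bob): min(3, 18, 2, 6) = 2
Bob picks the child with the lowest value: D (value 2).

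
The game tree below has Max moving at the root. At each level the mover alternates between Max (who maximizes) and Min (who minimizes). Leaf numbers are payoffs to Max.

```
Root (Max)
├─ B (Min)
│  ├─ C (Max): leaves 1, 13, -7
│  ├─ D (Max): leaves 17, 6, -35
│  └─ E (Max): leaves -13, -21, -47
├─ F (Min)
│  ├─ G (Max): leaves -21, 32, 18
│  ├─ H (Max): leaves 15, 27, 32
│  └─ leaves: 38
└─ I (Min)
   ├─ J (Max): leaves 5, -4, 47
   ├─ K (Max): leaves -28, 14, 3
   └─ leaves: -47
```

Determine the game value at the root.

32

C (Max): max(1, 13, -7) = 13
D (Max): max(17, 6, -35) = 17
E (Max): max(-13, -21, -47) = -13
B (Min): min(13, 17, -13) = -13
G (Max): max(-21, 32, 18) = 32
H (Max): max(15, 27, 32) = 32
F (Min): min(32, 32, 38) = 32
J (Max): max(5, -4, 47) = 47
K (Max): max(-28, 14, 3) = 14
I (Min): min(47, 14, -47) = -47
Root (Max): max(-13, 32, -47) = 32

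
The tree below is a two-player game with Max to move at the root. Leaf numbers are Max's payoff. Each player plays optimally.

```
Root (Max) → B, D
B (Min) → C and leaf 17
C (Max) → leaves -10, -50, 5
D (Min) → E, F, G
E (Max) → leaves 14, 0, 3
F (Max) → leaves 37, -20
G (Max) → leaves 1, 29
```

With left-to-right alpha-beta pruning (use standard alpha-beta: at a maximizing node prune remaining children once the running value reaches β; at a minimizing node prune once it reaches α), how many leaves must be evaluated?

C [α=-∞,β=+∞]: v=5
B [α=-∞,β=+∞]: v=5
E [α=5,β=+∞]: v=14
F [α=5,β=14]: v=37 after child 1 ≥ β → β-cutoff, skip 1
G [α=5,β=14]: v=29
D [α=5,β=+∞]: v=14
Root [α=-∞,β=+∞]: v=14
Leaves evaluated: 10 of 11.

10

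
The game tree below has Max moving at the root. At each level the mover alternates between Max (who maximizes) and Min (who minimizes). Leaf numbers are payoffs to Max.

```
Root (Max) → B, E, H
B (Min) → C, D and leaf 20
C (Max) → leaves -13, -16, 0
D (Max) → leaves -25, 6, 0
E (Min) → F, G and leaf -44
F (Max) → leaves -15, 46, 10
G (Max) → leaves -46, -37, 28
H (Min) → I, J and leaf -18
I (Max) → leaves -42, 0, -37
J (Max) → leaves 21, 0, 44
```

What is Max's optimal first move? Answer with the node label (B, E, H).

B

C (Max): max(-13, -16, 0) = 0
D (Max): max(-25, 6, 0) = 6
B (Min): min(0, 6, 20) = 0
F (Max): max(-15, 46, 10) = 46
G (Max): max(-46, -37, 28) = 28
E (Min): min(46, 28, -44) = -44
I (Max): max(-42, 0, -37) = 0
J (Max): max(21, 0, 44) = 44
H (Min): min(0, 44, -18) = -18
Root (Max): max(0, -44, -18) = 0
Max picks the child with the highest value: B (value 0).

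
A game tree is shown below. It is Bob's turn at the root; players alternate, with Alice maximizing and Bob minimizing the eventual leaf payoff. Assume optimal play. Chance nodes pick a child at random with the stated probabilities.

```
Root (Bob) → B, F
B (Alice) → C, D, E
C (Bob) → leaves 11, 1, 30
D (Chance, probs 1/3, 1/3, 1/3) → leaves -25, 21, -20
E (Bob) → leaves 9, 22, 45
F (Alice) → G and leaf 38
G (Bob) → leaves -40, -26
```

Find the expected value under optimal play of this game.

9

C (Bob): min(11, 1, 30) = 1
D (Chance): 1/3·-25 + 1/3·21 + 1/3·-20 = -8
E (Bob): min(9, 22, 45) = 9
B (Alice): max(1, -8, 9) = 9
G (Bob): min(-40, -26) = -40
F (Alice): max(-40, 38) = 38
Root (Bob): min(9, 38) = 9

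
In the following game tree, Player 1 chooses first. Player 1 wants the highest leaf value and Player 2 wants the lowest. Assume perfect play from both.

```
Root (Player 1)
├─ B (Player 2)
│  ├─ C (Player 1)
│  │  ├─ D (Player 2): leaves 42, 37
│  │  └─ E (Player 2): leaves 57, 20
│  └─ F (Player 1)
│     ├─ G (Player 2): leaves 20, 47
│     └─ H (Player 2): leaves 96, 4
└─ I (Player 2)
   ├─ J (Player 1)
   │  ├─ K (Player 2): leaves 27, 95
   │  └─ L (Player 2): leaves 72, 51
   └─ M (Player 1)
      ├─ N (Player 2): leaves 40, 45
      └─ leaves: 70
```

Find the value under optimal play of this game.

D (Player 2): min(42, 37) = 37
E (Player 2): min(57, 20) = 20
C (Player 1): max(37, 20) = 37
G (Player 2): min(20, 47) = 20
H (Player 2): min(96, 4) = 4
F (Player 1): max(20, 4) = 20
B (Player 2): min(37, 20) = 20
K (Player 2): min(27, 95) = 27
L (Player 2): min(72, 51) = 51
J (Player 1): max(27, 51) = 51
N (Player 2): min(40, 45) = 40
M (Player 1): max(40, 70) = 70
I (Player 2): min(51, 70) = 51
Root (Player 1): max(20, 51) = 51

51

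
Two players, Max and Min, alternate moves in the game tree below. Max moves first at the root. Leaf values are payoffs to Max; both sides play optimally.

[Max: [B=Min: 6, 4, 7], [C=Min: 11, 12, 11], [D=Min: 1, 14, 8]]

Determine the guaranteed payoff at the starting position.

B (Min): min(6, 4, 7) = 4
C (Min): min(11, 12, 11) = 11
D (Min): min(1, 14, 8) = 1
Root (Max): max(4, 11, 1) = 11

11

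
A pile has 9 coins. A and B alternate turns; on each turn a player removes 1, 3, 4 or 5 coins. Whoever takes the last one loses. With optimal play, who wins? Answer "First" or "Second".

Mark each pile size as W (mover wins) or L (mover loses):
i:   0  1  2  3  4  5  6  7  8  9
     W  L  W  L  W  W  W  W  W  L
Position 9 is L, so the second player wins.

Second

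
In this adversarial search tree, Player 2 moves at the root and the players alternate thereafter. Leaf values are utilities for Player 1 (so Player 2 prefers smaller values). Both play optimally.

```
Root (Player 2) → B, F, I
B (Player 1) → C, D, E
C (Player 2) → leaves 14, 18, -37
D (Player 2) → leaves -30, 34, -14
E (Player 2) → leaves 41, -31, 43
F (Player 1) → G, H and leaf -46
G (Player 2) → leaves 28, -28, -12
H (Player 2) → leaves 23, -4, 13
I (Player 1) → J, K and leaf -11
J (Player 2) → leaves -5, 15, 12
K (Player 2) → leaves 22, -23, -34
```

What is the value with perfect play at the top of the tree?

C (Player 2): min(14, 18, -37) = -37
D (Player 2): min(-30, 34, -14) = -30
E (Player 2): min(41, -31, 43) = -31
B (Player 1): max(-37, -30, -31) = -30
G (Player 2): min(28, -28, -12) = -28
H (Player 2): min(23, -4, 13) = -4
F (Player 1): max(-28, -4, -46) = -4
J (Player 2): min(-5, 15, 12) = -5
K (Player 2): min(22, -23, -34) = -34
I (Player 1): max(-5, -34, -11) = -5
Root (Player 2): min(-30, -4, -5) = -30

-30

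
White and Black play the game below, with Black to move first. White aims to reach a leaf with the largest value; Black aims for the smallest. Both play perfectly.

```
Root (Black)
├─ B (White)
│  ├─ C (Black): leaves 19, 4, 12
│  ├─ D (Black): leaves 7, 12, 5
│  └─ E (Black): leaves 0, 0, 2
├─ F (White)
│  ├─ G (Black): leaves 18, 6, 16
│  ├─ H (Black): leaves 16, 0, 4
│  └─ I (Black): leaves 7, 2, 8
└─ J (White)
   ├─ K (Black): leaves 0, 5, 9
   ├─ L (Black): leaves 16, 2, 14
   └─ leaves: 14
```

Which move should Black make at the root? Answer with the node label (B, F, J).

C (Black): min(19, 4, 12) = 4
D (Black): min(7, 12, 5) = 5
E (Black): min(0, 0, 2) = 0
B (White): max(4, 5, 0) = 5
G (Black): min(18, 6, 16) = 6
H (Black): min(16, 0, 4) = 0
I (Black): min(7, 2, 8) = 2
F (White): max(6, 0, 2) = 6
K (Black): min(0, 5, 9) = 0
L (Black): min(16, 2, 14) = 2
J (White): max(0, 2, 14) = 14
Root (Black): min(5, 6, 14) = 5
Black picks the child with the lowest value: B (value 5).

B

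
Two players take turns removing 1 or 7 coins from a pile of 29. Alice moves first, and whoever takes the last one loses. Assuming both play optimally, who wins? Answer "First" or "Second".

Compute winning (W) and losing (L) positions by backward induction:
i:   0  1  2  3  4  5  6  7  8  9 10 11 12 13 14 15 16 17 18 19 20 21 22 23 24 25 26 27 28 29
     W  L  W  L  W  L  W  L  W  L  W  L  W  L  W  L  W  L  W  L  W  L  W  L  W  L  W  L  W  L
Position 29 is L, so the second player wins.

Second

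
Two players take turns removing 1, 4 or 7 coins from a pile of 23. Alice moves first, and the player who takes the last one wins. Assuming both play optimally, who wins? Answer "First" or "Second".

W/L table (W = player to move can force a win):
i:   0  1  2  3  4  5  6  7  8  9 10 11 12 13 14 15 16 17 18 19 20 21 22 23
     L  W  L  W  W  L  W  W  L  W  L  W  W  L  W  W  L  W  L  W  W  L  W  W
Position 23 is W, so the first player wins.

First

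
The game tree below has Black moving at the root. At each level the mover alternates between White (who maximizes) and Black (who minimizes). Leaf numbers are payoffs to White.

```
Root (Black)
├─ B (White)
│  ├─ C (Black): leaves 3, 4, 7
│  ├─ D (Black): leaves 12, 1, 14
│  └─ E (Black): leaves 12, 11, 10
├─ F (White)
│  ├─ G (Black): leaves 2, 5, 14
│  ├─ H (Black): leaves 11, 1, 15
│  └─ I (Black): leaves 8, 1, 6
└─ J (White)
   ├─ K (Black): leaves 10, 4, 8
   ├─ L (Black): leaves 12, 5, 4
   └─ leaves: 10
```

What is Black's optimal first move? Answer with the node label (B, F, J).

F

C (Black): min(3, 4, 7) = 3
D (Black): min(12, 1, 14) = 1
E (Black): min(12, 11, 10) = 10
B (White): max(3, 1, 10) = 10
G (Black): min(2, 5, 14) = 2
H (Black): min(11, 1, 15) = 1
I (Black): min(8, 1, 6) = 1
F (White): max(2, 1, 1) = 2
K (Black): min(10, 4, 8) = 4
L (Black): min(12, 5, 4) = 4
J (White): max(4, 4, 10) = 10
Root (Black): min(10, 2, 10) = 2
Black picks the child with the lowest value: F (value 2).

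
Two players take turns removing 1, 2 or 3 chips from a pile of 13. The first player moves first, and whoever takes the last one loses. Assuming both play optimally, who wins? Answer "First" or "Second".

Second

Compute winning (W) and losing (L) positions by backward induction:
i:   0  1  2  3  4  5  6  7  8  9 10 11 12 13
     W  L  W  W  W  L  W  W  W  L  W  W  W  L
Position 13 is L, so the second player wins.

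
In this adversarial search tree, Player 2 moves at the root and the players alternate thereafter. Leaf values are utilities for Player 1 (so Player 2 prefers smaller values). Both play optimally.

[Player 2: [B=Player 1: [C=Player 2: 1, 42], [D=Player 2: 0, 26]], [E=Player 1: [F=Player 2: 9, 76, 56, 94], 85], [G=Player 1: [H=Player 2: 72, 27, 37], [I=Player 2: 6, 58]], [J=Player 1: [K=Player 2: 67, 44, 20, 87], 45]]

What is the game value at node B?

1

C: min(1, 42) = 1
D: min(0, 26) = 0
B: max(1, 0) = 1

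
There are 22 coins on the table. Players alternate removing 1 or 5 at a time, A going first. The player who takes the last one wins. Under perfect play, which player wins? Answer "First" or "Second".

Compute winning (W) and losing (L) positions by backward induction:
i:   0  1  2  3  4  5  6  7  8  9 10 11 12 13 14 15 16 17 18 19 20 21 22
     L  W  L  W  L  W  L  W  L  W  L  W  L  W  L  W  L  W  L  W  L  W  L
Position 22 is L, so the second player wins.

Second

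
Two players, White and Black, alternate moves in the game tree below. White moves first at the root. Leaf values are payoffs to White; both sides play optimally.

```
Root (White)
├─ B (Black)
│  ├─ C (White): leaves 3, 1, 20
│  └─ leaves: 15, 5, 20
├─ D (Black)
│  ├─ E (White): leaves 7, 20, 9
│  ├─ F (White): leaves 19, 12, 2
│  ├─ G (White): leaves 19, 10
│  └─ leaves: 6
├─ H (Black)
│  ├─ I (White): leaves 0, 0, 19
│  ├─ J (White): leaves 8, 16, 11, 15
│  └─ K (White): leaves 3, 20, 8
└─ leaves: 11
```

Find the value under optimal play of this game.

16

C (White): max(3, 1, 20) = 20
B (Black): min(20, 15, 5, 20) = 5
E (White): max(7, 20, 9) = 20
F (White): max(19, 12, 2) = 19
G (White): max(19, 10) = 19
D (Black): min(20, 19, 19, 6) = 6
I (White): max(0, 0, 19) = 19
J (White): max(8, 16, 11, 15) = 16
K (White): max(3, 20, 8) = 20
H (Black): min(19, 16, 20) = 16
Root (White): max(5, 6, 16, 11) = 16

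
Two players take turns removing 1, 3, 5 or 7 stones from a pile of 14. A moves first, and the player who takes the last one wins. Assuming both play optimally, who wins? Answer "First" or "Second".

Compute winning (W) and losing (L) positions by backward induction:
i:   0  1  2  3  4  5  6  7  8  9 10 11 12 13 14
     L  W  L  W  L  W  L  W  L  W  L  W  L  W  L
Position 14 is L, so the second player wins.

Second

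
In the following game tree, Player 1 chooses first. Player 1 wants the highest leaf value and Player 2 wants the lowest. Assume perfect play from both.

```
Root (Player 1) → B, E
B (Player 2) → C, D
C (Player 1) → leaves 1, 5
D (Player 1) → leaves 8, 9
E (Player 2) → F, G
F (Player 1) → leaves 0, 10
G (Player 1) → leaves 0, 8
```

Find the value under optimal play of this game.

C (Player 1): max(1, 5) = 5
D (Player 1): max(8, 9) = 9
B (Player 2): min(5, 9) = 5
F (Player 1): max(0, 10) = 10
G (Player 1): max(0, 8) = 8
E (Player 2): min(10, 8) = 8
Root (Player 1): max(5, 8) = 8

8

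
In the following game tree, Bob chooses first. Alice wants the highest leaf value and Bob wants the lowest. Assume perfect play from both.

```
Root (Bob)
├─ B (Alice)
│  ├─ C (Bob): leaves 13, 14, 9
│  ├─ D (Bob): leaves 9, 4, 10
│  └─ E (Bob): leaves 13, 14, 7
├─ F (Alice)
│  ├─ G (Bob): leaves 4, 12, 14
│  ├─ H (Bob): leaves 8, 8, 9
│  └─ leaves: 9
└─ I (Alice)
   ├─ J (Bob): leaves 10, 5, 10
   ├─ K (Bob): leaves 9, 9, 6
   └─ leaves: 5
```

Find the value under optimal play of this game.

6

C (Bob): min(13, 14, 9) = 9
D (Bob): min(9, 4, 10) = 4
E (Bob): min(13, 14, 7) = 7
B (Alice): max(9, 4, 7) = 9
G (Bob): min(4, 12, 14) = 4
H (Bob): min(8, 8, 9) = 8
F (Alice): max(4, 8, 9) = 9
J (Bob): min(10, 5, 10) = 5
K (Bob): min(9, 9, 6) = 6
I (Alice): max(5, 6, 5) = 6
Root (Bob): min(9, 9, 6) = 6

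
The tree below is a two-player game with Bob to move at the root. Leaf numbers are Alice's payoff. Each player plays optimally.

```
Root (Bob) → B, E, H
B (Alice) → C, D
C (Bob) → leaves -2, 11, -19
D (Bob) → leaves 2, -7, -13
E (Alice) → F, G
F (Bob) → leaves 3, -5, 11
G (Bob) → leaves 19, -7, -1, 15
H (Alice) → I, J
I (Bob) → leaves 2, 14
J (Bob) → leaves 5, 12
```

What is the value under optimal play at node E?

F: min(3, -5, 11) = -5
G: min(19, -7, -1, 15) = -7
E: max(-5, -7) = -5

-5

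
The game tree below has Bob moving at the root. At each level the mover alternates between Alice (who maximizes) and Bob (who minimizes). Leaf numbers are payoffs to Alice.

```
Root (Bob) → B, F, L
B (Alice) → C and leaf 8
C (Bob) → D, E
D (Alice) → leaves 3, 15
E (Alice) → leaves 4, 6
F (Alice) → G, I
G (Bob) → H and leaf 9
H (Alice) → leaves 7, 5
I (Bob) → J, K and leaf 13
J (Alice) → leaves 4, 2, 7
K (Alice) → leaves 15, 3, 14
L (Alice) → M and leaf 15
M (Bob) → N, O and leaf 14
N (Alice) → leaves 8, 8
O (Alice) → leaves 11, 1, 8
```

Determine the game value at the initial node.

7

D (Alice): max(3, 15) = 15
E (Alice): max(4, 6) = 6
C (Bob): min(15, 6) = 6
B (Alice): max(6, 8) = 8
H (Alice): max(7, 5) = 7
G (Bob): min(7, 9) = 7
J (Alice): max(4, 2, 7) = 7
K (Alice): max(15, 3, 14) = 15
I (Bob): min(7, 15, 13) = 7
F (Alice): max(7, 7) = 7
N (Alice): max(8, 8) = 8
O (Alice): max(11, 1, 8) = 11
M (Bob): min(8, 11, 14) = 8
L (Alice): max(8, 15) = 15
Root (Bob): min(8, 7, 15) = 7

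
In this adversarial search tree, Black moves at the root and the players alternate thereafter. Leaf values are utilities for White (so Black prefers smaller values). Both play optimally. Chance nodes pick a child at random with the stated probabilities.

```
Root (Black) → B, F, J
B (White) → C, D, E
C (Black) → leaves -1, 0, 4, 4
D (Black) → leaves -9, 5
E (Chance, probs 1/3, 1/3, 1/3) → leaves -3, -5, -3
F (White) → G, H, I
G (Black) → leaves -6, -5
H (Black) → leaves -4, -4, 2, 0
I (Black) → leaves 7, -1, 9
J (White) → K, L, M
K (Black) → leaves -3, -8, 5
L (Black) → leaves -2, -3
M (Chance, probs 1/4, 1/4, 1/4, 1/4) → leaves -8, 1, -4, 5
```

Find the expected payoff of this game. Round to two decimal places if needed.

C (Black): min(-1, 0, 4, 4) = -1
D (Black): min(-9, 5) = -9
E (Chance): 1/3·-3 + 1/3·-5 + 1/3·-3 = -3.67
B (White): max(-1, -9, -3.67) = -1
G (Black): min(-6, -5) = -6
H (Black): min(-4, -4, 2, 0) = -4
I (Black): min(7, -1, 9) = -1
F (White): max(-6, -4, -1) = -1
K (Black): min(-3, -8, 5) = -8
L (Black): min(-2, -3) = -3
M (Chance): 1/4·-8 + 1/4·1 + 1/4·-4 + 1/4·5 = -1.5
J (White): max(-8, -3, -1.5) = -1.5
Root (Black): min(-1, -1, -1.5) = -1.5

-1.5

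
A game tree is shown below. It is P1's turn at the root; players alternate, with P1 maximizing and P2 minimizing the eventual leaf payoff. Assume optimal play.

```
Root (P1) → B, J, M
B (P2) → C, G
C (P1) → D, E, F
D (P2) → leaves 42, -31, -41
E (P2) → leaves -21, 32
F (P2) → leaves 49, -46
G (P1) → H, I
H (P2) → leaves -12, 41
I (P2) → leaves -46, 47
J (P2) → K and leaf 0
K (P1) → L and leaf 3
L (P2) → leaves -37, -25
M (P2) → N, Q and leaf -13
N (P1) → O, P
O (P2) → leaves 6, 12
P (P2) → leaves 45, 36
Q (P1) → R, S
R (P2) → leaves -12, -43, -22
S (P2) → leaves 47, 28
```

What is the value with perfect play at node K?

L: min(-37, -25) = -37
K: max(-37, 3) = 3

3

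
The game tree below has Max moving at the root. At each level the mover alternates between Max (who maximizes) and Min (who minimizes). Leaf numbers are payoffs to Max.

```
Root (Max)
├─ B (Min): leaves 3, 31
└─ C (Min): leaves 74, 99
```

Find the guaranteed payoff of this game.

B (Min): min(3, 31) = 3
C (Min): min(74, 99) = 74
Root (Max): max(3, 74) = 74

74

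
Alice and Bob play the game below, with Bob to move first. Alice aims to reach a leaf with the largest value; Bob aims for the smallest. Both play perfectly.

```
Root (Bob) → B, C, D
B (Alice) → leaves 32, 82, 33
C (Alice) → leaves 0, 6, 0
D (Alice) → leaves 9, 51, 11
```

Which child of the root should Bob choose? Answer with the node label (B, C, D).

C

B (Alice): max(32, 82, 33) = 82
C (Alice): max(0, 6, 0) = 6
D (Alice): max(9, 51, 11) = 51
Root (Bob): min(82, 6, 51) = 6
Bob picks the child with the lowest value: C (value 6).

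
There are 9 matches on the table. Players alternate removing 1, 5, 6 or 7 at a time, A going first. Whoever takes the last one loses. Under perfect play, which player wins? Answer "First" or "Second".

First

i:   0  1  2  3  4  5  6  7  8  9
     W  L  W  L  W  L  W  W  W  W
Position 9 is W, so the first player wins.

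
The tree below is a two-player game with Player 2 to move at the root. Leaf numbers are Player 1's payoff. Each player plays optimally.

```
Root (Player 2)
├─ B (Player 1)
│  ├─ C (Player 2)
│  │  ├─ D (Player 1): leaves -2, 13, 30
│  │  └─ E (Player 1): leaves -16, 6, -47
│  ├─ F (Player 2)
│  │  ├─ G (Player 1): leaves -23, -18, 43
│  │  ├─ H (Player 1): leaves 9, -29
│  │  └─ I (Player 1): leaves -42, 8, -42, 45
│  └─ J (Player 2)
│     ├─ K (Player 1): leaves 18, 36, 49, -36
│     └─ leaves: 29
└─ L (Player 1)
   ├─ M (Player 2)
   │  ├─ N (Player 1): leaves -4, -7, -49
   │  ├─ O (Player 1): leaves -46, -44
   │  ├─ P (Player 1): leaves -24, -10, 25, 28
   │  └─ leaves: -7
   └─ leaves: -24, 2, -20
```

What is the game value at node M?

N: max(-4, -7, -49) = -4
O: max(-46, -44) = -44
P: max(-24, -10, 25, 28) = 28
M: min(-4, -44, 28, -7) = -44

-44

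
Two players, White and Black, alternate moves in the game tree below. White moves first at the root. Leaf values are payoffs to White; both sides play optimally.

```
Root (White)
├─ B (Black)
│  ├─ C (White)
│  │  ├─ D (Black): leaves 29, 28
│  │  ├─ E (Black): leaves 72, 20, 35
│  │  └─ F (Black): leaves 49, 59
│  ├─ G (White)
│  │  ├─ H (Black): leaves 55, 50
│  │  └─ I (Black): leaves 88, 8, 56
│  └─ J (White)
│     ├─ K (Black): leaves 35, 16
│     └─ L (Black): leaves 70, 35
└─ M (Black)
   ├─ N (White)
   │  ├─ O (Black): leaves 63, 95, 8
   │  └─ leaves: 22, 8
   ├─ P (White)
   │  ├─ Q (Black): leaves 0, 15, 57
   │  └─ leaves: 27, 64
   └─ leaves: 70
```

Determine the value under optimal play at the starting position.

D (Black): min(29, 28) = 28
E (Black): min(72, 20, 35) = 20
F (Black): min(49, 59) = 49
C (White): max(28, 20, 49) = 49
H (Black): min(55, 50) = 50
I (Black): min(88, 8, 56) = 8
G (White): max(50, 8) = 50
K (Black): min(35, 16) = 16
L (Black): min(70, 35) = 35
J (White): max(16, 35) = 35
B (Black): min(49, 50, 35) = 35
O (Black): min(63, 95, 8) = 8
N (White): max(8, 22, 8) = 22
Q (Black): min(0, 15, 57) = 0
P (White): max(0, 27, 64) = 64
M (Black): min(22, 64, 70) = 22
Root (White): max(35, 22) = 35

35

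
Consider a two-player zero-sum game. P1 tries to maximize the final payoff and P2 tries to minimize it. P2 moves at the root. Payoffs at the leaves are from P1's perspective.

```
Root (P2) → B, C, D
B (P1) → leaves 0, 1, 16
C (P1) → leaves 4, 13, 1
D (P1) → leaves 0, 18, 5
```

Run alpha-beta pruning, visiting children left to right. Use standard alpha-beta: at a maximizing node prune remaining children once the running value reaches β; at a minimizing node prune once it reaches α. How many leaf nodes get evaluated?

B [α=-∞,β=+∞]: v=16
C [α=-∞,β=16]: v=13
D [α=-∞,β=13]: v=18 after child 2 ≥ β → β-cutoff, skip 1
Root [α=-∞,β=+∞]: v=13
Leaves evaluated: 8 of 9.

8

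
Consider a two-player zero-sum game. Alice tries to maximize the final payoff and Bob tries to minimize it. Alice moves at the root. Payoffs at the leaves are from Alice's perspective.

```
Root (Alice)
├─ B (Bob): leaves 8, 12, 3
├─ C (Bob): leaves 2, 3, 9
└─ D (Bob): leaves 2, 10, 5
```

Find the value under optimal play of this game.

B (Bob): min(8, 12, 3) = 3
C (Bob): min(2, 3, 9) = 2
D (Bob): min(2, 10, 5) = 2
Root (Alice): max(3, 2, 2) = 3

3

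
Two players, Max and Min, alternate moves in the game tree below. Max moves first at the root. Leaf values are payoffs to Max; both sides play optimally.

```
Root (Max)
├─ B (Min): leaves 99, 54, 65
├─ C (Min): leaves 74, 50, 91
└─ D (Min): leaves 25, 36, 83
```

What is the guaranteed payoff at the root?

B (Min): min(99, 54, 65) = 54
C (Min): min(74, 50, 91) = 50
D (Min): min(25, 36, 83) = 25
Root (Max): max(54, 50, 25) = 54

54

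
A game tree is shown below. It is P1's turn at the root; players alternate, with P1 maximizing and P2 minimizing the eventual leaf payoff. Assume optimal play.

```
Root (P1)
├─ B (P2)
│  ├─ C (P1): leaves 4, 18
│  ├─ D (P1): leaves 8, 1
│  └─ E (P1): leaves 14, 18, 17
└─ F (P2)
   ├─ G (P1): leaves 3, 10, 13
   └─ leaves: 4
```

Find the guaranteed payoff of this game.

C (P1): max(4, 18) = 18
D (P1): max(8, 1) = 8
E (P1): max(14, 18, 17) = 18
B (P2): min(18, 8, 18) = 8
G (P1): max(3, 10, 13) = 13
F (P2): min(13, 4) = 4
Root (P1): max(8, 4) = 8

8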